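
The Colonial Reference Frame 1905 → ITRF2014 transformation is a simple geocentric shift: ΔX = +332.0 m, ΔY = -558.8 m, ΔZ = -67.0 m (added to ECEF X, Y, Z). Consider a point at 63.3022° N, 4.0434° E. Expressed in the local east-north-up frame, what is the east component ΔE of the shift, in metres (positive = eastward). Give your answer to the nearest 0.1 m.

At φ = 63.3022°, λ = 4.0434°: sin φ = 0.893389, cos φ = 0.449285, sin λ = 0.070512, cos λ = 0.997511.
ΔE = −sin λ·ΔX + cos λ·ΔY = −(0.070512)·(332.0) + (0.997511)·(-558.8) = -580.82 m.

ΔE = -580.8 m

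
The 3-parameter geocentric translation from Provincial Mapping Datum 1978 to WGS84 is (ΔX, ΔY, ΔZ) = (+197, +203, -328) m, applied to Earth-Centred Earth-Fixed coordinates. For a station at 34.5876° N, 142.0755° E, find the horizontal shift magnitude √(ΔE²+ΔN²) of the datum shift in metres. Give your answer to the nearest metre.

The local east axis at (φ, λ) is (−sin λ, cos λ, 0), so ΔE = −sin(142.0755°)·197 + cos(142.0755°)·203 = -281.21 m.
The local north axis is (−sin φ cos λ, −sin φ sin λ, cos φ), giving ΔN = 88.214 − 70.827 − 270.029 = -252.64 m.
Horizontal magnitude = √(ΔE² + ΔN²) = √((-281.21)² + (-252.64)²) = 378.03 m.

378 m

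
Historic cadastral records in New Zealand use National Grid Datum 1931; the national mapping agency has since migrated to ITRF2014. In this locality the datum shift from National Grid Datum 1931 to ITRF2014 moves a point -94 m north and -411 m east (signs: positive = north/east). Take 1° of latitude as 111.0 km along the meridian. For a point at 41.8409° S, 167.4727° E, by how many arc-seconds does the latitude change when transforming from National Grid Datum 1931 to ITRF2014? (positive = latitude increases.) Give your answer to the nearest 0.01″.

Δφ = -3.05″

1° of latitude = 111.0 km, so Δφ = -94.0 / 111000 = -0.0008468° = -3.049″.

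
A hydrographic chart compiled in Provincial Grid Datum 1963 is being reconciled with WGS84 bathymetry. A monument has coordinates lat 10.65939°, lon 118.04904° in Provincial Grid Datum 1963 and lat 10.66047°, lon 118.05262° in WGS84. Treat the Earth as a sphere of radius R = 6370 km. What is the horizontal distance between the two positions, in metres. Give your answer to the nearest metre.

Δφ = 10.66047° − 10.65939° = +0.00108°; Δλ = 118.05262° − 118.04904° = +0.00358°.
1° along a meridian = πR/180 = 111177 m.
ΔN = Δφ × 111177 = 120.1 m; ΔE = Δλ × 111177 × cos(10.65939°) = +0.00358 × 111177 × 0.982744 = 391.1 m.
Distance = √(ΔE² + ΔN²) = √(391.1² + 120.1²) = 409.2 m.

409 m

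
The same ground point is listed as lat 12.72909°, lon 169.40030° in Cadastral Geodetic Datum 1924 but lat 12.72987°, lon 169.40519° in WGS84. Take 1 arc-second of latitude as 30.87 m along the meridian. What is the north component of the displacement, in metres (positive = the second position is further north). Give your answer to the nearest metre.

Δφ = 12.72987° − 12.72909° = +0.00078°; Δλ = 169.40519° − 169.40030° = +0.00489°.
1° of latitude = 3600 × 30.87 = 111132 m.
ΔN = Δφ × 111132 = 86.7 m; ΔE = Δλ × 111132 × cos(12.72909°) = +0.00489 × 111132 × 0.975423 = 530.1 m.

ΔN = 87 m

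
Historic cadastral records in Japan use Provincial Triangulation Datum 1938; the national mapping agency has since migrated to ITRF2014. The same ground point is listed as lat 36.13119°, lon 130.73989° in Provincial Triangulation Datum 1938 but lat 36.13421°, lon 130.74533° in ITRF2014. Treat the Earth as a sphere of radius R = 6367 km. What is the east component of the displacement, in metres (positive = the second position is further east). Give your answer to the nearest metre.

Δφ = 36.13421° − 36.13119° = +0.00302°; Δλ = 130.74533° − 130.73989° = +0.00544°.
1° along a meridian = πR/180 = 111125 m.
ΔN = Δφ × 111125 = 335.6 m; ΔE = Δλ × 111125 × cos(36.13119°) = +0.00544 × 111125 × 0.807669 = 488.3 m.

ΔE = 488 m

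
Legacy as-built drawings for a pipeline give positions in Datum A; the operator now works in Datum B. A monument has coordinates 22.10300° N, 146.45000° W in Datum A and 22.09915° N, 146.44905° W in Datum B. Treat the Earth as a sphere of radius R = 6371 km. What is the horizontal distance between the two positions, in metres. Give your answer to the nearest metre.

439 m

Δφ = 22.09915° − 22.10300° = -0.00385°; Δλ = -146.44905° − -146.45000° = +0.00095°.
1° along a meridian = πR/180 = 111195 m.
ΔN = Δφ × 111195 = -428.1 m; ΔE = Δλ × 111195 × cos(22.10300°) = +0.00095 × 111195 × 0.926509 = 97.9 m.
Distance = √(ΔE² + ΔN²) = √(97.9² + (-428.1)²) = 439.1 m.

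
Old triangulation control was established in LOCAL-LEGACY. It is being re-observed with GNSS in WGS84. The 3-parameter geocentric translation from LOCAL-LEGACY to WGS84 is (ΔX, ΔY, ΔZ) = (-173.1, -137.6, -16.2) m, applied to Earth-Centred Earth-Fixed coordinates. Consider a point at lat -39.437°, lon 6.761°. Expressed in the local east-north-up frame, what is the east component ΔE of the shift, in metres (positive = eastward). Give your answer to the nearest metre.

At φ = -39.437°, λ = 6.761°: sin φ = -0.635229, cos φ = 0.772324, sin λ = 0.117728, cos λ = 0.993046.
ΔE = −sin λ·ΔX + cos λ·ΔY = −(0.117728)·(-173.1) + (0.993046)·(-137.6) = -116.26 m.

ΔE = -116 m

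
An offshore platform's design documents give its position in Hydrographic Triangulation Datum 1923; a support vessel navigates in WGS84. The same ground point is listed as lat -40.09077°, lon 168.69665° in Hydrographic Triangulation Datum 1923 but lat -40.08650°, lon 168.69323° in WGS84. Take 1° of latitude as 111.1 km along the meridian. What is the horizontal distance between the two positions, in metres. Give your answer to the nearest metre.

Δφ = -40.08650° − -40.09077° = +0.00427°; Δλ = 168.69323° − 168.69665° = -0.00342°.
ΔN = Δφ × 111100 = 474.4 m; ΔE = Δλ × 111100 × cos(-40.09077°) = -0.00342 × 111100 × 0.765025 = -290.7 m.
Distance = √(ΔE² + ΔN²) = √((-290.7)² + 474.4²) = 556.4 m.

556 m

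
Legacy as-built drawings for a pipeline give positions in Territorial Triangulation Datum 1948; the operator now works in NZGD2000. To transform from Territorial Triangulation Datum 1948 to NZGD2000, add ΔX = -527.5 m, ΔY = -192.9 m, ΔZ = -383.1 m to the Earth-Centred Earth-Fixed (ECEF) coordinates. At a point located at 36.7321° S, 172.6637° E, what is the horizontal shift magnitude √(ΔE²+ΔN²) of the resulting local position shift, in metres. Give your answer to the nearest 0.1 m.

258.8 m

At φ = -36.7321°, λ = 172.6637°: sin φ = -0.598074, cos φ = 0.801441, sin λ = 0.127693, cos λ = -0.991814.
ΔE = −sin λ·ΔX + cos λ·ΔY = −(0.127693)·(-527.5) + (-0.991814)·(-192.9) = 258.68 m.
ΔN = −sin φ cos λ·ΔX − sin φ sin λ·ΔY + cos φ·ΔZ = −(-0.598074)(-0.991814)(-527.5) − (-0.598074)(0.127693)(-192.9) + (0.801441)(-383.1) = -8.86 m.
Horizontal magnitude = √(ΔE² + ΔN²) = √(258.68² + (-8.86)²) = 258.83 m.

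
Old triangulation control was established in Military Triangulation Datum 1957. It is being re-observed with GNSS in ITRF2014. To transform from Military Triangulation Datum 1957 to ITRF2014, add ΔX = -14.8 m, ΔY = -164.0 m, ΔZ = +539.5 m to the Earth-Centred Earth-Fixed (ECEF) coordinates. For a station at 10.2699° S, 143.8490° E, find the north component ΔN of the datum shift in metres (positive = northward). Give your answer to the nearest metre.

At φ = -10.2699°, λ = 143.8490°: sin φ = -0.178285, cos φ = 0.983979, sin λ = 0.589915, cos λ = -0.807465.
ΔN = −sin φ cos λ·ΔX − sin φ sin λ·ΔY + cos φ·ΔZ = −(-0.178285)(-0.807465)(-14.8) − (-0.178285)(0.589915)(-164.0) + (0.983979)(539.5) = 515.74 m.

ΔN = 516 m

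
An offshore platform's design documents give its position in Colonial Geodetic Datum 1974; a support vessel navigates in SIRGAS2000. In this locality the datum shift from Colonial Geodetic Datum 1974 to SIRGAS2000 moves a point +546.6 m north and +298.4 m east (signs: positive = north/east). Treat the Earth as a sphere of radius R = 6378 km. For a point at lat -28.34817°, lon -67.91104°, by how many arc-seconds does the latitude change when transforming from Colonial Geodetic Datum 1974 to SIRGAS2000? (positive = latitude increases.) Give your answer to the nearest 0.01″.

On a sphere of radius R, 1 rad of latitude = R, so Δφ = ΔN / R = 546.6 / 6378000 = 8.5701e-05 rad = 17.677″.

Δφ = 17.68″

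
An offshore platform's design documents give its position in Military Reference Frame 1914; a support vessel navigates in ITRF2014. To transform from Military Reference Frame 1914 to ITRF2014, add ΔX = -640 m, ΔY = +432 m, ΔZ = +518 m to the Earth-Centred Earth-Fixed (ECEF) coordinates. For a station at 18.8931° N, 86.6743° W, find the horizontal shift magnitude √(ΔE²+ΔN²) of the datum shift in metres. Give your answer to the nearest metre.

888 m

At φ = 18.8931°, λ = -86.6743°: sin φ = 0.323803, cos φ = 0.946124, sin λ = -0.998316, cos λ = 0.058012.
ΔE = −sin λ·ΔX + cos λ·ΔY = −(-0.998316)·(-640) + (0.058012)·(432) = -613.86 m.
ΔN = −sin φ cos λ·ΔX − sin φ sin λ·ΔY + cos φ·ΔZ = −(0.323803)(0.058012)(-640) − (0.323803)(-0.998316)(432) + (0.946124)(518) = 641.76 m.
Horizontal magnitude = √(ΔE² + ΔN²) = √((-613.86)² + 641.76²) = 888.08 m.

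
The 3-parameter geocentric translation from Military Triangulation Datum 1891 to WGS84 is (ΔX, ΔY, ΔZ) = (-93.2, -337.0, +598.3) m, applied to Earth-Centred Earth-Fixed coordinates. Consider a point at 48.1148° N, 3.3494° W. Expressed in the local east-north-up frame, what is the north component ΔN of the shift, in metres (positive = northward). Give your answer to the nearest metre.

ΔN = 454 m

The local north axis is (−sin φ cos λ, −sin φ sin λ, cos φ), giving ΔN = 69.267 − 14.658 + 399.449 = 454.06 m.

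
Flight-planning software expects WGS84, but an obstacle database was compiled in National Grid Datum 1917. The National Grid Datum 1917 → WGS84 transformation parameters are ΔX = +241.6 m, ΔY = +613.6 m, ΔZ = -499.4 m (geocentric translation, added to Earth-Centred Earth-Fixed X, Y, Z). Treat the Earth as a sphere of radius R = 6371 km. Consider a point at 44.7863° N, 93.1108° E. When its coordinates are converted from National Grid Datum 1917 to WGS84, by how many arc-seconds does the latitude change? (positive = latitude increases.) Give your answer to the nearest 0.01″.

Δφ = -25.15″

sin φ = 0.704465, cos φ = 0.709739, sin λ = 0.998526, cos λ = -0.054267.
North component: ΔN = −sin φ cos λ·ΔX − sin φ sin λ·ΔY + cos φ·ΔZ = −(0.704465)(-0.054267)(241.6) − (0.704465)(0.998526)(613.6) + (0.709739)(-499.4) = -776.83 m.
1° of latitude spans πR/180 = 111195 m, so Δφ = -776.83 / 111195 × 3600 = -25.150″.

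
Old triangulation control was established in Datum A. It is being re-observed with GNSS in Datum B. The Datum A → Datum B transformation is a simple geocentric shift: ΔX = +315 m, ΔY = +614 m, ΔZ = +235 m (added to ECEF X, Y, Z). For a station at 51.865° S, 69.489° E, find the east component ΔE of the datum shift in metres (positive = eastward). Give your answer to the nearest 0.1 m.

The local east axis at (φ, λ) is (−sin λ, cos λ, 0), so ΔE = −sin(69.489°)·315 + cos(69.489°)·614 = -79.89 m.

ΔE = -79.9 m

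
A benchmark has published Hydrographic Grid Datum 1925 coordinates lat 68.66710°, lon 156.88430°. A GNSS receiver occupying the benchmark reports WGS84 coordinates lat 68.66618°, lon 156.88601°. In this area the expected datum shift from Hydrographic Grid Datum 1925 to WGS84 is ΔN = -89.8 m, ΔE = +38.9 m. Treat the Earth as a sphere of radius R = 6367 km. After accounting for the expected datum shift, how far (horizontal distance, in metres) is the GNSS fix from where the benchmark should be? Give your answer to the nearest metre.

33 m

Observed coordinate differences: Δφ = -0.00092°, Δλ = +0.00171°.
Converting to metres (1° lat = 111125 m, cos φ = 0.363786): observed ΔN = -102.2 m, observed ΔE = 69.1 m.
Subtracting the expected shift leaves a residual of -102.2 − (-89.8) = -12.4 m north and 69.1 − (38.9) = 30.2 m east.
Residual distance = √((-12.4)² + 30.2²) = 32.7 m.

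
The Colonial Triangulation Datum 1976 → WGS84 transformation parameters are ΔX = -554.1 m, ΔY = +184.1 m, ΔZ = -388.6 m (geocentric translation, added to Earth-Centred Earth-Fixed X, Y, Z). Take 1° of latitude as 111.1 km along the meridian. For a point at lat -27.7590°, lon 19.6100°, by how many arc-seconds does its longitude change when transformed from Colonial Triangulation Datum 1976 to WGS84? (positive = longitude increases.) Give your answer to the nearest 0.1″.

sin φ = -0.465754, cos φ = 0.884914, sin λ = 0.335616, cos λ = 0.941999.
East component: ΔE = −sin λ·ΔX + cos λ·ΔY = −(0.335616)(-554.1) + (0.941999)(184.1) = 359.39 m.
1° of latitude spans 111100 m; at latitude φ, 1° of longitude spans that × cos φ = 98314.0 m, so Δλ = 359.39 / 98314.0 × 3600 = 13.160″.

Δλ = 13.2″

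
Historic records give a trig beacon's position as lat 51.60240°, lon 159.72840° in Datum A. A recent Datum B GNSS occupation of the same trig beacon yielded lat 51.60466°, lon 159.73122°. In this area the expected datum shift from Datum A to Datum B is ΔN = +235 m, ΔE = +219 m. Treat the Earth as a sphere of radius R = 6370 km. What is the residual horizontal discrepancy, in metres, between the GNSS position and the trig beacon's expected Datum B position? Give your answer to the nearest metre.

29 m

Observed coordinate differences: Δφ = +0.00226°, Δλ = +0.00282°.
Converting to metres (1° lat = 111177 m, cos φ = 0.621115): observed ΔN = 251.3 m, observed ΔE = 194.7 m.
Subtracting the expected shift leaves a residual of 251.3 − (235) = 16.3 m north and 194.7 − (219) = -24.3 m east.
Residual distance = √(16.3² + (-24.3)²) = 29.2 m.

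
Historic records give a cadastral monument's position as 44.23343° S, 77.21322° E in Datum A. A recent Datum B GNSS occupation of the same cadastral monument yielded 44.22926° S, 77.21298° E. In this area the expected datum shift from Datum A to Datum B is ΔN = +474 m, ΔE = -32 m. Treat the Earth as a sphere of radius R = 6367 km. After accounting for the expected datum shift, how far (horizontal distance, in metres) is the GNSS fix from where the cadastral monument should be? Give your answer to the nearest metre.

17 m

Observed coordinate differences: Δφ = +0.00417°, Δλ = -0.00024°.
Converting to metres (1° lat = 111125 m, cos φ = 0.716504): observed ΔN = 463.4 m, observed ΔE = -19.1 m.
Subtracting the expected shift leaves a residual of 463.4 − (474) = -10.6 m north and -19.1 − (-32) = 12.9 m east.
Residual distance = √((-10.6)² + 12.9²) = 16.7 m.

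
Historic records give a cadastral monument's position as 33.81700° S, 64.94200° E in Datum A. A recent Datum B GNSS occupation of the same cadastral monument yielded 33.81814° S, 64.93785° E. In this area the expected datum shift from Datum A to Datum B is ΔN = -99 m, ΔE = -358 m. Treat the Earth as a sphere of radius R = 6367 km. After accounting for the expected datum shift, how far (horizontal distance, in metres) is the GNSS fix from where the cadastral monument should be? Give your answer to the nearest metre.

Observed coordinate differences: Δφ = -0.00114°, Δλ = -0.00415°.
Converting to metres (1° lat = 111125 m, cos φ = 0.830819): observed ΔN = -126.7 m, observed ΔE = -383.1 m.
Subtracting the expected shift leaves a residual of -126.7 − (-99) = -27.7 m north and -383.1 − (-358) = -25.1 m east.
Residual distance = √((-27.7)² + (-25.1)²) = 37.4 m.

37 m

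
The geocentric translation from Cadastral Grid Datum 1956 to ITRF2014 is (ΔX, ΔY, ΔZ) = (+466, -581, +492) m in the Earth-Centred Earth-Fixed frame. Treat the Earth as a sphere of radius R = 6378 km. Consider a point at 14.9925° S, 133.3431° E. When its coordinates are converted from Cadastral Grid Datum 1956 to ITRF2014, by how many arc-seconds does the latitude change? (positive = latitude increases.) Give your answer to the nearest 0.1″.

sin φ = -0.258693, cos φ = 0.965960, sin λ = 0.727257, cos λ = -0.686366.
North component: ΔN = −sin φ cos λ·ΔX − sin φ sin λ·ΔY + cos φ·ΔZ = −(-0.258693)(-0.686366)(466) − (-0.258693)(0.727257)(-581) + (0.965960)(492) = 283.20 m.
1° of latitude spans πR/180 = 111317 m, so Δφ = 283.20 / 111317 × 3600 = 9.159″.

Δφ = 9.2″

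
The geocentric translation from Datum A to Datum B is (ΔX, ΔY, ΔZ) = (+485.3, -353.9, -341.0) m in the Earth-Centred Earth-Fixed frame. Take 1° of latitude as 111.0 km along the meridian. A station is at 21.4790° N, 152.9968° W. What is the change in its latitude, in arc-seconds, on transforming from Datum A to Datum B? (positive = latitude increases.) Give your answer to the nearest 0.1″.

sin φ = 0.366160, cos φ = 0.930552, sin λ = -0.454040, cos λ = -0.890981.
North component: ΔN = −sin φ cos λ·ΔX − sin φ sin λ·ΔY + cos φ·ΔZ = −(0.366160)(-0.890981)(485.3) − (0.366160)(-0.454040)(-353.9) + (0.930552)(-341.0) = -217.83 m.
1° of latitude spans 111000 m, so Δφ = -217.83 / 111000 × 3600 = -7.065″.

Δφ = -7.1″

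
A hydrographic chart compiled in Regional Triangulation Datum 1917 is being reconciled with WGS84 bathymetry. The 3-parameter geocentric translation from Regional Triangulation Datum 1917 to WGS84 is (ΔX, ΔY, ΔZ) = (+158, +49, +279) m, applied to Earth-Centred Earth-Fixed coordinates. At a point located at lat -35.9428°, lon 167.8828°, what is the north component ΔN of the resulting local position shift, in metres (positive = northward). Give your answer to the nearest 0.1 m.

The local north axis is (−sin φ cos λ, −sin φ sin λ, cos φ), giving ΔN = -90.676 + 6.037 + 225.879 = 141.24 m.

ΔN = 141.2 m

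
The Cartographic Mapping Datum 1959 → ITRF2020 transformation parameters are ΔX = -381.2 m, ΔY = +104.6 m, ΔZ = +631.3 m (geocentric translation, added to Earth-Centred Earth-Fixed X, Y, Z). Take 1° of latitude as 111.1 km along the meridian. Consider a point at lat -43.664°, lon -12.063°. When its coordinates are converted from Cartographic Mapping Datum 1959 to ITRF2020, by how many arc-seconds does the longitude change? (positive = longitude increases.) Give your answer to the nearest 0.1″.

Δλ = 1.0″

sin φ = -0.690428, cos φ = 0.723401, sin λ = -0.208987, cos λ = 0.977918.
East component: ΔE = −sin λ·ΔX + cos λ·ΔY = −(-0.208987)(-381.2) + (0.977918)(104.6) = 22.62 m.
1° of latitude spans 111100 m; at latitude φ, 1° of longitude spans that × cos φ = 80369.9 m, so Δλ = 22.62 / 80369.9 × 3600 = 1.013″.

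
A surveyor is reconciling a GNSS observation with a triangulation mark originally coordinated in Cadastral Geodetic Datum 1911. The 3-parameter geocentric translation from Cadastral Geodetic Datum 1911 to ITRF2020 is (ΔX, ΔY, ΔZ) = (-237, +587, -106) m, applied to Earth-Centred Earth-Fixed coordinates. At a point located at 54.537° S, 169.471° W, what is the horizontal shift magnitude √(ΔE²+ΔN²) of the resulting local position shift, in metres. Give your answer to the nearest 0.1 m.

621.8 m

The local east axis at (φ, λ) is (−sin λ, cos λ, 0), so ΔE = −sin(-169.471°)·(-237) + cos(-169.471°)·587 = -620.42 m.
The local north axis is (−sin φ cos λ, −sin φ sin λ, cos φ), giving ΔN = 189.784 − 87.366 − 61.499 = 40.92 m.
Horizontal magnitude = √(ΔE² + ΔN²) = √((-620.42)² + 40.92²) = 621.77 m.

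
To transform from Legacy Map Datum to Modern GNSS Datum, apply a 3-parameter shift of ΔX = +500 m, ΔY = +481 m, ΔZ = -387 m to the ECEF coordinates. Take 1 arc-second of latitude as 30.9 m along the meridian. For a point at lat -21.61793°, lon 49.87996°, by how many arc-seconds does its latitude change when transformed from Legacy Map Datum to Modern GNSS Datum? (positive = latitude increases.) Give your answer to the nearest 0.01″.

Δφ = -3.42″

sin φ = -0.368415, cos φ = 0.929661, sin λ = 0.764696, cos λ = 0.644391.
North component: ΔN = −sin φ cos λ·ΔX − sin φ sin λ·ΔY + cos φ·ΔZ = −(-0.368415)(0.644391)(500) − (-0.368415)(0.764696)(481) + (0.929661)(-387) = -105.57 m.
1° of latitude spans 3600 × 30.90 = 111240 m, so Δφ = -105.57 / 111240 × 3600 = -3.416″.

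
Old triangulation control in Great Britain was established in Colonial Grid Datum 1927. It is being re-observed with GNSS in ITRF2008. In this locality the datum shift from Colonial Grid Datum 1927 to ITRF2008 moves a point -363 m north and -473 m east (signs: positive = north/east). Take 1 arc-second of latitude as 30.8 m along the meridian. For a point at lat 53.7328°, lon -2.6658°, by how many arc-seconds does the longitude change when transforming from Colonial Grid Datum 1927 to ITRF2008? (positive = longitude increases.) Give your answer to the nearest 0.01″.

At latitude 53.7328°, cos φ = 0.591552.
1″ of longitude at this latitude = 30.80 × cos φ = 18.2198 m, so Δλ = -473.0 / 18.2198 = -25.961″.

Δλ = -25.96″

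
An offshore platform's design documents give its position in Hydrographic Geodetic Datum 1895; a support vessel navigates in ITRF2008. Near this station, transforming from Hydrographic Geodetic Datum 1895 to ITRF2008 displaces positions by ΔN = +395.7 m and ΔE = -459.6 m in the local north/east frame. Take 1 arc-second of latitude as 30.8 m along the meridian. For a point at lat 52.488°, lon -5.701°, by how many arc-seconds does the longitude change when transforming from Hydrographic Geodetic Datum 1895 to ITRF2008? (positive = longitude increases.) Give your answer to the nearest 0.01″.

At latitude 52.488°, cos φ = 0.608928.
1″ of longitude at this latitude = 30.80 × cos φ = 18.7550 m, so Δλ = -459.6 / 18.7550 = -24.506″.

Δλ = -24.51″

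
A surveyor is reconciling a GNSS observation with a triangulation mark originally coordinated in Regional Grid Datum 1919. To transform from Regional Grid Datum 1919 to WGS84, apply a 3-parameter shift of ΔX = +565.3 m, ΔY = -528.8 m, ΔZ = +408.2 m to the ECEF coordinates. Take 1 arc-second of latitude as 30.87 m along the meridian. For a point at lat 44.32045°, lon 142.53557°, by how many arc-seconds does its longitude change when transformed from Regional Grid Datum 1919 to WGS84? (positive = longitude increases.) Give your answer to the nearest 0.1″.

sin φ = 0.698671, cos φ = 0.715443, sin λ = 0.608269, cos λ = -0.793731.
East component: ΔE = −sin λ·ΔX + cos λ·ΔY = −(0.608269)(565.3) + (-0.793731)(-528.8) = 75.87 m.
1° of latitude spans 3600 × 30.87 = 111132 m; at latitude φ, 1° of longitude spans that × cos φ = 79508.7 m, so Δλ = 75.87 / 79508.7 × 3600 = 3.435″.

Δλ = 3.4″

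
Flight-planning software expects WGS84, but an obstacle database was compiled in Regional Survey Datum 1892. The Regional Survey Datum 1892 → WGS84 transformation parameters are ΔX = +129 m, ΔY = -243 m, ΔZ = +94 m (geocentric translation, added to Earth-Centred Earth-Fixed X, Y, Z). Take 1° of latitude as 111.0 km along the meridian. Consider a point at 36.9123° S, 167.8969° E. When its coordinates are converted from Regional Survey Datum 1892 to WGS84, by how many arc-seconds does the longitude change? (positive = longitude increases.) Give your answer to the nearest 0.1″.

sin φ = -0.600592, cos φ = 0.799556, sin λ = 0.209671, cos λ = -0.977772.
East component: ΔE = −sin λ·ΔX + cos λ·ΔY = −(0.209671)(129) + (-0.977772)(-243) = 210.55 m.
1° of latitude spans 111000 m; at latitude φ, 1° of longitude spans that × cos φ = 88750.7 m, so Δλ = 210.55 / 88750.7 × 3600 = 8.541″.

Δλ = 8.5″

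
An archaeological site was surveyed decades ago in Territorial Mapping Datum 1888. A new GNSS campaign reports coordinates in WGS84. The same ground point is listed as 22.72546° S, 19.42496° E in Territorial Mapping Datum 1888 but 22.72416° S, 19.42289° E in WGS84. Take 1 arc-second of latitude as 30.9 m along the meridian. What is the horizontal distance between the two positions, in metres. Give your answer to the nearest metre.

257 m

Δφ = -22.72416° − -22.72546° = +0.00130°; Δλ = 19.42289° − 19.42496° = -0.00207°.
1° of latitude = 3600 × 30.90 = 111240 m.
ΔN = Δφ × 111240 = 144.6 m; ΔE = Δλ × 111240 × cos(-22.72546°) = -0.00207 × 111240 × 0.922367 = -212.4 m.
Distance = √(ΔE² + ΔN²) = √((-212.4)² + 144.6²) = 256.9 m.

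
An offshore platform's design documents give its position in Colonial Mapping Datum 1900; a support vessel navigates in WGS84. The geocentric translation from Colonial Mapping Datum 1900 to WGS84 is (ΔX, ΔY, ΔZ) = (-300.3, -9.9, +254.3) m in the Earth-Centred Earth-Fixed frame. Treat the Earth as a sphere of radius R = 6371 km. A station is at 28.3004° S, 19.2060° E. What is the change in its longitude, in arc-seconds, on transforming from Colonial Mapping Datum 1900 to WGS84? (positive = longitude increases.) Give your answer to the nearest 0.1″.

sin φ = -0.474094, cos φ = 0.880474, sin λ = 0.328966, cos λ = 0.944342.
East component: ΔE = −sin λ·ΔX + cos λ·ΔY = −(0.328966)(-300.3) + (0.944342)(-9.9) = 89.44 m.
1° of latitude spans πR/180 = 111195 m; at latitude φ, 1° of longitude spans that × cos φ = 97904.2 m, so Δλ = 89.44 / 97904.2 × 3600 = 3.289″.

Δλ = 3.3″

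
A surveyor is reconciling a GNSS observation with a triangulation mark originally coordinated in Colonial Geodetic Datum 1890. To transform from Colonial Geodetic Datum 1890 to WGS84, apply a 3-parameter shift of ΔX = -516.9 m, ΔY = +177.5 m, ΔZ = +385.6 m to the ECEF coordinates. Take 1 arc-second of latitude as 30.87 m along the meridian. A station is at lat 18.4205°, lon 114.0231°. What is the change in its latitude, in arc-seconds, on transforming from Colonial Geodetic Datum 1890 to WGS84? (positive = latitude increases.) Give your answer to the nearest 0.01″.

sin φ = 0.315989, cos φ = 0.948763, sin λ = 0.913381, cos λ = -0.407105.
North component: ΔN = −sin φ cos λ·ΔX − sin φ sin λ·ΔY + cos φ·ΔZ = −(0.315989)(-0.407105)(-516.9) − (0.315989)(0.913381)(177.5) + (0.948763)(385.6) = 248.12 m.
1° of latitude spans 3600 × 30.87 = 111132 m, so Δφ = 248.12 / 111132 × 3600 = 8.038″.

Δφ = 8.04″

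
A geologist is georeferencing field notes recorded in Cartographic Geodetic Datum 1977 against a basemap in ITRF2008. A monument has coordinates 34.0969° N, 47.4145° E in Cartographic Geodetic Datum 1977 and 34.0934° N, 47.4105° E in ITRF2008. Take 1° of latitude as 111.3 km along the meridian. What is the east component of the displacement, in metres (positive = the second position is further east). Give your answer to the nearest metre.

Δφ = 34.0934° − 34.0969° = -0.0035°; Δλ = 47.4105° − 47.4145° = -0.0040°.
ΔN = Δφ × 111300 = -389.5 m; ΔE = Δλ × 111300 × cos(34.0969°) = -0.0040 × 111300 × 0.828091 = -368.7 m.

ΔE = -369 m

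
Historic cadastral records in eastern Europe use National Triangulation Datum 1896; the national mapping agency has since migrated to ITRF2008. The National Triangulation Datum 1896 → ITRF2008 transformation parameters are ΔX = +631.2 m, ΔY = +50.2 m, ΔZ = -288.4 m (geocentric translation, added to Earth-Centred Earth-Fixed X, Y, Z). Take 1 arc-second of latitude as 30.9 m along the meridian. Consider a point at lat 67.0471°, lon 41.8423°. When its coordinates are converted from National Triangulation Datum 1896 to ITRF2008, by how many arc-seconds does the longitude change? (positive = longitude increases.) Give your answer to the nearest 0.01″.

sin φ = 0.920826, cos φ = 0.389974, sin λ = 0.667083, cos λ = 0.744984.
East component: ΔE = −sin λ·ΔX + cos λ·ΔY = −(0.667083)(631.2) + (0.744984)(50.2) = -383.66 m.
1° of latitude spans 3600 × 30.90 = 111240 m; at latitude φ, 1° of longitude spans that × cos φ = 43380.7 m, so Δλ = -383.66 / 43380.7 × 3600 = -31.839″.

Δλ = -31.84″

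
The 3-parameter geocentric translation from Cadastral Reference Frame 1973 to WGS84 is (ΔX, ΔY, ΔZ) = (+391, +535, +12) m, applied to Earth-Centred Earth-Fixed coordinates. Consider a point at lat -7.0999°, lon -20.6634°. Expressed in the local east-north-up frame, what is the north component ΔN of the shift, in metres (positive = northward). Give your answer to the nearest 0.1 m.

At φ = -7.0999°, λ = -20.6634°: sin φ = -0.123600, cos φ = 0.992332, sin λ = -0.352877, cos λ = 0.935670.
ΔN = −sin φ cos λ·ΔX − sin φ sin λ·ΔY + cos φ·ΔZ = −(-0.123600)(0.935670)(391) − (-0.123600)(-0.352877)(535) + (0.992332)(12) = 33.79 m.

ΔN = 33.8 m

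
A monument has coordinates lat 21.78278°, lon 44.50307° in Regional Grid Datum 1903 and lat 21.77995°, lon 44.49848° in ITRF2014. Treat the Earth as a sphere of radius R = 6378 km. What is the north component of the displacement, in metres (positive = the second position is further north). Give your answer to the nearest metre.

Δφ = 21.77995° − 21.78278° = -0.00283°; Δλ = 44.49848° − 44.50307° = -0.00459°.
1° along a meridian = πR/180 = 111317 m.
ΔN = Δφ × 111317 = -315.0 m; ΔE = Δλ × 111317 × cos(21.78278°) = -0.00459 × 111317 × 0.928597 = -474.5 m.

ΔN = -315 m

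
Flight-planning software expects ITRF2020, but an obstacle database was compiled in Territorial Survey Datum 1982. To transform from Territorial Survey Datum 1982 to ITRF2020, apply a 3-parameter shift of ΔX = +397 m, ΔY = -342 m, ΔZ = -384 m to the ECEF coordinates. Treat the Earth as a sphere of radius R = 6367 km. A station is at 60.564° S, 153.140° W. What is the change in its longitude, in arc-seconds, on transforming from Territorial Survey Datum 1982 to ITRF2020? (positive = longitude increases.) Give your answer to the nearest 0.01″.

Δλ = 31.94″

sin φ = -0.870905, cos φ = 0.491451, sin λ = -0.451812, cos λ = -0.892113.
East component: ΔE = −sin λ·ΔX + cos λ·ΔY = −(-0.451812)(397) + (-0.892113)(-342) = 484.47 m.
1° of latitude spans πR/180 = 111125 m; at latitude φ, 1° of longitude spans that × cos φ = 54612.6 m, so Δλ = 484.47 / 54612.6 × 3600 = 31.936″.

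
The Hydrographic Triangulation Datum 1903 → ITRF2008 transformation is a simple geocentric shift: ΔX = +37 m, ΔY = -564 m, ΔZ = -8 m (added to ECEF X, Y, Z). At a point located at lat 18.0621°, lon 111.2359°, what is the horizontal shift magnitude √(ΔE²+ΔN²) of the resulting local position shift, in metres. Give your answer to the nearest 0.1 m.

233.0 m

At φ = 18.0621°, λ = 111.2359°: sin φ = 0.310048, cos φ = 0.950721, sin λ = 0.932097, cos λ = -0.362209.
ΔE = −sin λ·ΔX + cos λ·ΔY = −(0.932097)·(37) + (-0.362209)·(-564) = 169.80 m.
ΔN = −sin φ cos λ·ΔX − sin φ sin λ·ΔY + cos φ·ΔZ = −(0.310048)(-0.362209)(37) − (0.310048)(0.932097)(-564) + (0.950721)(-8) = 159.54 m.
Horizontal magnitude = √(ΔE² + ΔN²) = √(169.80² + 159.54²) = 232.99 m.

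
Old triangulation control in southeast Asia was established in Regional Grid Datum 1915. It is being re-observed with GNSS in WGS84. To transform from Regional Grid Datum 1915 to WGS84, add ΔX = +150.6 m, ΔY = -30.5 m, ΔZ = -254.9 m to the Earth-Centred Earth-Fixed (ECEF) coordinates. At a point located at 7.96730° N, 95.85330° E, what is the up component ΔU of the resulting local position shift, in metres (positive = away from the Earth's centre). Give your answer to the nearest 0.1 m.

The local up (radial) axis is (cos φ cos λ, cos φ sin λ, sin φ), giving ΔU = -15.210 − 30.048 − 35.331 = -80.59 m.

ΔU = -80.6 m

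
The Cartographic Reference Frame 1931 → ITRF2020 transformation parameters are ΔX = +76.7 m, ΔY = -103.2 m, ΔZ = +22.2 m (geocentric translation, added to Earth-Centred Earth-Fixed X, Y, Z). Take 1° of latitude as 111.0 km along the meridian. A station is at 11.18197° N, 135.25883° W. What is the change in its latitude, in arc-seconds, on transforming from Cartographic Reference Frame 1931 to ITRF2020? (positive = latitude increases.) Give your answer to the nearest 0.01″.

sin φ = 0.193926, cos φ = 0.981016, sin λ = -0.703905, cos λ = -0.710294.
North component: ΔN = −sin φ cos λ·ΔX − sin φ sin λ·ΔY + cos φ·ΔZ = −(0.193926)(-0.710294)(76.7) − (0.193926)(-0.703905)(-103.2) + (0.981016)(22.2) = 18.26 m.
1° of latitude spans 111000 m, so Δφ = 18.26 / 111000 × 3600 = 0.592″.

Δφ = 0.59″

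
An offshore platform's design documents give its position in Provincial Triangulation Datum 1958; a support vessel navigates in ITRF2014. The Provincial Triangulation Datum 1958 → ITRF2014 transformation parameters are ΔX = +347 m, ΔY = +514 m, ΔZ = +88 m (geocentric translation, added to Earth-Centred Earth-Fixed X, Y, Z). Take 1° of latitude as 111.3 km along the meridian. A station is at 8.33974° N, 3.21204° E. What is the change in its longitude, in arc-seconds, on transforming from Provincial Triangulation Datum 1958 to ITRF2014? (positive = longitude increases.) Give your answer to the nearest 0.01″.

Δλ = 16.14″

sin φ = 0.145042, cos φ = 0.989425, sin λ = 0.056031, cos λ = 0.998429.
East component: ΔE = −sin λ·ΔX + cos λ·ΔY = −(0.056031)(347) + (0.998429)(514) = 493.75 m.
1° of latitude spans 111300 m; at latitude φ, 1° of longitude spans that × cos φ = 110123.0 m, so Δλ = 493.75 / 110123.0 × 3600 = 16.141″.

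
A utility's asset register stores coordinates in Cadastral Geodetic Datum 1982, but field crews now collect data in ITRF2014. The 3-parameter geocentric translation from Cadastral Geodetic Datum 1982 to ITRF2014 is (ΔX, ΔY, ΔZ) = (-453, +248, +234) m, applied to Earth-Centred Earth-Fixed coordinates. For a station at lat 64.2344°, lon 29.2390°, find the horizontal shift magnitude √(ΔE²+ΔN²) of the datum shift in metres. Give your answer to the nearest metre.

The local east axis at (φ, λ) is (−sin λ, cos λ, 0), so ΔE = −sin(29.2390°)·(-453) + cos(29.2390°)·248 = 437.67 m.
The local north axis is (−sin φ cos λ, −sin φ sin λ, cos φ), giving ΔN = 355.984 − 109.093 + 101.718 = 348.61 m.
Horizontal magnitude = √(ΔE² + ΔN²) = √(437.67² + 348.61²) = 559.54 m.

560 m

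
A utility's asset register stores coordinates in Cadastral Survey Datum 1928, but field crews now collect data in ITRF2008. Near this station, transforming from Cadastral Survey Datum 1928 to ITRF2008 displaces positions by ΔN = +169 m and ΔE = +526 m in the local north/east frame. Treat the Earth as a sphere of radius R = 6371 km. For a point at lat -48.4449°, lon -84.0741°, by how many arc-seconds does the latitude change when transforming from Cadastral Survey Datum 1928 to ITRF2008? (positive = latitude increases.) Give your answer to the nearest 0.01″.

Δφ = 5.47″

On a sphere of radius R, 1 rad of latitude = R, so Δφ = ΔN / R = 169.0 / 6371000 = 2.6526e-05 rad = 5.471″.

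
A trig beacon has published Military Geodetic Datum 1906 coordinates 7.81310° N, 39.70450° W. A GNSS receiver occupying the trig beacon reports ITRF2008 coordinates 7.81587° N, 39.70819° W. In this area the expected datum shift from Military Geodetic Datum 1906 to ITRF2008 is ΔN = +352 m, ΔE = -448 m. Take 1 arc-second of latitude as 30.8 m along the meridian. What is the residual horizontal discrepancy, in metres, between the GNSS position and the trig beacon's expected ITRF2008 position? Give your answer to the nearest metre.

62 m

Observed coordinate differences: Δφ = +0.00277°, Δλ = -0.00369°.
Converting to metres (1° lat = 110880 m, cos φ = 0.990717): observed ΔN = 307.1 m, observed ΔE = -405.3 m.
Subtracting the expected shift leaves a residual of 307.1 − (352) = -44.9 m north and -405.3 − (-448) = 42.7 m east.
Residual distance = √((-44.9)² + 42.7²) = 61.9 m.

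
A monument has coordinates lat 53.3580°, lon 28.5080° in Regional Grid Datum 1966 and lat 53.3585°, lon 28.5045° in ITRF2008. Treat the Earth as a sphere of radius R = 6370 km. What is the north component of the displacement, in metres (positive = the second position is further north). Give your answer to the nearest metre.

Δφ = 53.3585° − 53.3580° = +0.0005°; Δλ = 28.5045° − 28.5080° = -0.0035°.
1° along a meridian = πR/180 = 111177 m.
ΔN = Δφ × 111177 = 55.6 m; ΔE = Δλ × 111177 × cos(53.3580°) = -0.0035 × 111177 × 0.596813 = -232.2 m.

ΔN = 56 m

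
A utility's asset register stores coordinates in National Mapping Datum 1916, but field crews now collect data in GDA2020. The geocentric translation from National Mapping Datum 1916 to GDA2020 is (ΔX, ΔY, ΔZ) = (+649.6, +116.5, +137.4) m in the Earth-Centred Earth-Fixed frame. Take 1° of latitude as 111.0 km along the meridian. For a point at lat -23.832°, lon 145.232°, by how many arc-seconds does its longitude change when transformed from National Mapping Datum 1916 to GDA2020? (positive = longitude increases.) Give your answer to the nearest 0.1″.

Δλ = -16.5″

sin φ = -0.404056, cos φ = 0.914734, sin λ = 0.570255, cos λ = -0.821468.
East component: ΔE = −sin λ·ΔX + cos λ·ΔY = −(0.570255)(649.6) + (-0.821468)(116.5) = -466.14 m.
1° of latitude spans 111000 m; at latitude φ, 1° of longitude spans that × cos φ = 101535.5 m, so Δλ = -466.14 / 101535.5 × 3600 = -16.527″.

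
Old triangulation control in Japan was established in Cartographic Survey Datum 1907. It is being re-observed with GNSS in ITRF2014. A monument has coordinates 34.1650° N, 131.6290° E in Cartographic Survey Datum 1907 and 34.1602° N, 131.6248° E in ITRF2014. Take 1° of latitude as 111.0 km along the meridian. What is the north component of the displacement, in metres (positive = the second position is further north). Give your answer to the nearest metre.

ΔN = -533 m

Δφ = 34.1602° − 34.1650° = -0.0048°; Δλ = 131.6248° − 131.6290° = -0.0042°.
ΔN = Δφ × 111000 = -532.8 m; ΔE = Δλ × 111000 × cos(34.1650°) = -0.0042 × 111000 × 0.827424 = -385.7 m.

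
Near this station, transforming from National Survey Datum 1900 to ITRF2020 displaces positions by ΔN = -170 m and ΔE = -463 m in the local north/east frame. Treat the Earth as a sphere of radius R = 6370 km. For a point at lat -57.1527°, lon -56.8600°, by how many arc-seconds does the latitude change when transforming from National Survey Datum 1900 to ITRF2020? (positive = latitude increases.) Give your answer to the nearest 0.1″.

Δφ = -5.5″

On a sphere of radius R, 1 rad of latitude = R, so Δφ = ΔN / R = -170.0 / 6370000 = -2.6688e-05 rad = -5.505″.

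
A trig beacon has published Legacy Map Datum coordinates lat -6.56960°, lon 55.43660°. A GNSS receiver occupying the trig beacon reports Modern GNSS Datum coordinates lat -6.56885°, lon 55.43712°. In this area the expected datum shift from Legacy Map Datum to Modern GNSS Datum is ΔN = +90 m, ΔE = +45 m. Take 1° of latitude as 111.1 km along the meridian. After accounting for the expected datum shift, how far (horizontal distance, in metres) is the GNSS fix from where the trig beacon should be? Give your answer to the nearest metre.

14 m

Observed coordinate differences: Δφ = +0.00075°, Δλ = +0.00052°.
Converting to metres (1° lat = 111100 m, cos φ = 0.993434): observed ΔN = 83.3 m, observed ΔE = 57.4 m.
Subtracting the expected shift leaves a residual of 83.3 − (90) = -6.7 m north and 57.4 − (45) = 12.4 m east.
Residual distance = √((-6.7)² + 12.4²) = 14.1 m.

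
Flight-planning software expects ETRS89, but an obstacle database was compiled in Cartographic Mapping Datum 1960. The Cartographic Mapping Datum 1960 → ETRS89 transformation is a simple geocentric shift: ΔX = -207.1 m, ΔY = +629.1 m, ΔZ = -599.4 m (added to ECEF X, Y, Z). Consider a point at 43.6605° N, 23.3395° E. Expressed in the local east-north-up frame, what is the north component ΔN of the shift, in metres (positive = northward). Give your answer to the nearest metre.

At φ = 43.6605°, λ = 23.3395°: sin φ = 0.690384, cos φ = 0.723443, sin λ = 0.396179, cos λ = 0.918173.
ΔN = −sin φ cos λ·ΔX − sin φ sin λ·ΔY + cos φ·ΔZ = −(0.690384)(0.918173)(-207.1) − (0.690384)(0.396179)(629.1) + (0.723443)(-599.4) = -474.42 m.

ΔN = -474 m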